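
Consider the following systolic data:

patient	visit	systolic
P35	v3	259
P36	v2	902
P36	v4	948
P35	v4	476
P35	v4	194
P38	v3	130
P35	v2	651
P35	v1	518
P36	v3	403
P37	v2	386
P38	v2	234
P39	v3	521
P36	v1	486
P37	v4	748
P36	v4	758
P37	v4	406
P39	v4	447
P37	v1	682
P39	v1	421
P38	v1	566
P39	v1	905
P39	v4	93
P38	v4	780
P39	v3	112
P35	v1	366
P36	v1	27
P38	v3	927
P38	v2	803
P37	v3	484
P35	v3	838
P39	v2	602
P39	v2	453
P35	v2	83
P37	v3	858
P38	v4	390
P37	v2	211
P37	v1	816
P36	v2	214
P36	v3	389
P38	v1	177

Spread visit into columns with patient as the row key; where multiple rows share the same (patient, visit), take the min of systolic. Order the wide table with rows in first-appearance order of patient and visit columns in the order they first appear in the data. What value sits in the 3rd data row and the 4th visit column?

With rows in first-appearance order of patient, row 3 is patient=P38. visit columns in first-appearance order: v3, v2, v4, v1; column 4 is v1.
Long rows with patient=P38, visit=v1: min(566, 177) = 177.

177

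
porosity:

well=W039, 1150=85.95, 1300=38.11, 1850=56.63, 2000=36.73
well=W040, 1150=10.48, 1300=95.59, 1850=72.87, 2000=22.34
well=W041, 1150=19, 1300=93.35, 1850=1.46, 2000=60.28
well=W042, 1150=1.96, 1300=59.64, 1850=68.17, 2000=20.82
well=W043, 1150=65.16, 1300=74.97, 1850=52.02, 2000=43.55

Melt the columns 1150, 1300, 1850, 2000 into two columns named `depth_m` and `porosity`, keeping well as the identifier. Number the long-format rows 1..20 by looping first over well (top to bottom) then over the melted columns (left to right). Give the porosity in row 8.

20 rows total (5 × 4). Row 8: index ⌊(8-1)/4⌋ = 1 into well → W040; (8-1) mod 4 = 3 into the melted columns → 2000.
So row 8 is (W040, 2000, 22.34); porosity = 22.34.

22.34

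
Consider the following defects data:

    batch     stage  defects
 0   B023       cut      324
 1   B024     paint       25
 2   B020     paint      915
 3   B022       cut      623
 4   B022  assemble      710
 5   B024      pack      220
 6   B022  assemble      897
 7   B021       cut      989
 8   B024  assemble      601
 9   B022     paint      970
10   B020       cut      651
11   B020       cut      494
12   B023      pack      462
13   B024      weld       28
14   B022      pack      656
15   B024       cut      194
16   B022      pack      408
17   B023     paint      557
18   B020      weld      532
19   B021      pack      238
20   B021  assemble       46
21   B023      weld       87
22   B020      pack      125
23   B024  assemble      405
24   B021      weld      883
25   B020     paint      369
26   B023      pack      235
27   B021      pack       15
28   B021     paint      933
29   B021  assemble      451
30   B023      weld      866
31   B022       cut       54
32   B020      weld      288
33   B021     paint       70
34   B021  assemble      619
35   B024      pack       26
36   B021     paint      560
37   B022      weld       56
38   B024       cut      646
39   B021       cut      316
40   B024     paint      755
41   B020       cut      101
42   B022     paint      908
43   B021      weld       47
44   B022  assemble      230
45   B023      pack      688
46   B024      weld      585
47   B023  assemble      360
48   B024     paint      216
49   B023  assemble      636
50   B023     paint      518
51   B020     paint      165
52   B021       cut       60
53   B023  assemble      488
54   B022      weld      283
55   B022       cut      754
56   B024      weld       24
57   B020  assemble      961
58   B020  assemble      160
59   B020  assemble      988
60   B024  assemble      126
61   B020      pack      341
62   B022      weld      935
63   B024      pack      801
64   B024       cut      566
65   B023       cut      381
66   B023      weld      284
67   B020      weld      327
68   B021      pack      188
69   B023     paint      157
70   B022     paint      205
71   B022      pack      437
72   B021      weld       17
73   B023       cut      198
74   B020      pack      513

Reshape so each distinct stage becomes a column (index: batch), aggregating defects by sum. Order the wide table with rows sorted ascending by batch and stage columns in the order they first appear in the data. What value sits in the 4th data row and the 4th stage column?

With rows sorted ascending by batch, row 4 is batch=B023. stage columns in first-appearance order: cut, paint, assemble, pack, weld; column 4 is pack.
Long rows with batch=B023, stage=pack: 462 + 235 + 688 = 1385.

1385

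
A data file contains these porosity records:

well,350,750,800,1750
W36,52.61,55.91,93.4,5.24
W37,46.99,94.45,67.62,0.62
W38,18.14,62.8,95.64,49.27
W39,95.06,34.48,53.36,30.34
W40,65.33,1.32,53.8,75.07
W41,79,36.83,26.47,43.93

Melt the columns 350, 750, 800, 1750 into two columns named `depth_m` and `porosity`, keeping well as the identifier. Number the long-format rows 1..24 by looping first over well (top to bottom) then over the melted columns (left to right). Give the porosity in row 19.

24 rows total (6 × 4). Row 19: index ⌊(19-1)/4⌋ = 4 into well → W40; (19-1) mod 4 = 2 into the melted columns → 800.
So row 19 is (W40, 800, 53.8); porosity = 53.8.

53.8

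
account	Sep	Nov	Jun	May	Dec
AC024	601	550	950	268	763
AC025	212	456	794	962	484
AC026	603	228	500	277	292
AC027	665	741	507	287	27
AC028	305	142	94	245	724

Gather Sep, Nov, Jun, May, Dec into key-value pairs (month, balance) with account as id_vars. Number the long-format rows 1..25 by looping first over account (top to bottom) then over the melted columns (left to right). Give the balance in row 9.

962

25 rows total (5 × 5). Row 9: index ⌊(9-1)/5⌋ = 1 into account → AC025; (9-1) mod 5 = 3 into the melted columns → May.
So row 9 is (AC025, May, 962); balance = 962.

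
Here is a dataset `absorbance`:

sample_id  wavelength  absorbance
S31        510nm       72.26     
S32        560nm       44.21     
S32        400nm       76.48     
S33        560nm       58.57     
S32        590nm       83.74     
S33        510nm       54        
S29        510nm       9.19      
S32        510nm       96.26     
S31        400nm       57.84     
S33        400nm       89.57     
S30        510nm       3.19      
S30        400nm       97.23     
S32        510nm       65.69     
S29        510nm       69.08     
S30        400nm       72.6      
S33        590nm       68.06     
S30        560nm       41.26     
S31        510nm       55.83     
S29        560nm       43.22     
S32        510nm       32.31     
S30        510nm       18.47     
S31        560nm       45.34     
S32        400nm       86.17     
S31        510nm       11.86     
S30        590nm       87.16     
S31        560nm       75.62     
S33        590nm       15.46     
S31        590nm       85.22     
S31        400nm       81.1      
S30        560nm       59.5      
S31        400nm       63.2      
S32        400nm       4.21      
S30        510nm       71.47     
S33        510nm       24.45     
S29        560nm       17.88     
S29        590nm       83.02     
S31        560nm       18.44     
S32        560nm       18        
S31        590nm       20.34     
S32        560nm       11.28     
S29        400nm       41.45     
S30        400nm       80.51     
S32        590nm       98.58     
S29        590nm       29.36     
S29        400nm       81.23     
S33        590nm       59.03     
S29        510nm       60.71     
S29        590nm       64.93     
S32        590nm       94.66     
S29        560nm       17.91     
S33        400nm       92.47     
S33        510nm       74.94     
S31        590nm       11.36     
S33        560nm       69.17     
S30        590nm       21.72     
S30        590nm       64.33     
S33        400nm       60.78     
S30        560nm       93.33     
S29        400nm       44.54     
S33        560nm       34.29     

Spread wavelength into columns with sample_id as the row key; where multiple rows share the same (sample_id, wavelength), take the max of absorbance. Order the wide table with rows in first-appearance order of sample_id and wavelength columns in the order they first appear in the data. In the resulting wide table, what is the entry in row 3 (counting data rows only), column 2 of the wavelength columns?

With rows in first-appearance order of sample_id, row 3 is sample_id=S33. wavelength columns in first-appearance order: 510nm, 560nm, 400nm, 590nm; column 2 is 560nm.
Long rows with sample_id=S33, wavelength=560nm: max(58.57, 69.17, 34.29) = 69.17.

69.17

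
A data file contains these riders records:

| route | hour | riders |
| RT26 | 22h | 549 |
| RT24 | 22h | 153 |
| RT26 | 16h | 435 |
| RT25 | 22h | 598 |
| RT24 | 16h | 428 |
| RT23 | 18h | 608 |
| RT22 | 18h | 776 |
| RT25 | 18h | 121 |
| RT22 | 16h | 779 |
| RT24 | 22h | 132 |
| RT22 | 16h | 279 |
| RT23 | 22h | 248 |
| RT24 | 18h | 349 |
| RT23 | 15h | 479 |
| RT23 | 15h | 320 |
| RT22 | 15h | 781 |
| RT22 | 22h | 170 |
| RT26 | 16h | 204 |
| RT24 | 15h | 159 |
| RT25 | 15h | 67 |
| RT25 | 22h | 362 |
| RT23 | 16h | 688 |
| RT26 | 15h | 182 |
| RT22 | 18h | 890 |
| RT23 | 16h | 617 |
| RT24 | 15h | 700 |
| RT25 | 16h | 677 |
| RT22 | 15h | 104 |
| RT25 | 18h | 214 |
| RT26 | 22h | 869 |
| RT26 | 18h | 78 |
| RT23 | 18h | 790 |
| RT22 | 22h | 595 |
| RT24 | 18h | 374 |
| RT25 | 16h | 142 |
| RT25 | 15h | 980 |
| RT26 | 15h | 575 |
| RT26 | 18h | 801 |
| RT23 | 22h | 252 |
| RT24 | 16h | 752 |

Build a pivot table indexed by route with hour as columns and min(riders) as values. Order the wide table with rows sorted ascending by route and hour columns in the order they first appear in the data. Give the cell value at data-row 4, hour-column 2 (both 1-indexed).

142

With rows sorted ascending by route, row 4 is route=RT25. hour columns in first-appearance order: 22h, 16h, 18h, 15h; column 2 is 16h.
Long rows with route=RT25, hour=16h: min(677, 142) = 142.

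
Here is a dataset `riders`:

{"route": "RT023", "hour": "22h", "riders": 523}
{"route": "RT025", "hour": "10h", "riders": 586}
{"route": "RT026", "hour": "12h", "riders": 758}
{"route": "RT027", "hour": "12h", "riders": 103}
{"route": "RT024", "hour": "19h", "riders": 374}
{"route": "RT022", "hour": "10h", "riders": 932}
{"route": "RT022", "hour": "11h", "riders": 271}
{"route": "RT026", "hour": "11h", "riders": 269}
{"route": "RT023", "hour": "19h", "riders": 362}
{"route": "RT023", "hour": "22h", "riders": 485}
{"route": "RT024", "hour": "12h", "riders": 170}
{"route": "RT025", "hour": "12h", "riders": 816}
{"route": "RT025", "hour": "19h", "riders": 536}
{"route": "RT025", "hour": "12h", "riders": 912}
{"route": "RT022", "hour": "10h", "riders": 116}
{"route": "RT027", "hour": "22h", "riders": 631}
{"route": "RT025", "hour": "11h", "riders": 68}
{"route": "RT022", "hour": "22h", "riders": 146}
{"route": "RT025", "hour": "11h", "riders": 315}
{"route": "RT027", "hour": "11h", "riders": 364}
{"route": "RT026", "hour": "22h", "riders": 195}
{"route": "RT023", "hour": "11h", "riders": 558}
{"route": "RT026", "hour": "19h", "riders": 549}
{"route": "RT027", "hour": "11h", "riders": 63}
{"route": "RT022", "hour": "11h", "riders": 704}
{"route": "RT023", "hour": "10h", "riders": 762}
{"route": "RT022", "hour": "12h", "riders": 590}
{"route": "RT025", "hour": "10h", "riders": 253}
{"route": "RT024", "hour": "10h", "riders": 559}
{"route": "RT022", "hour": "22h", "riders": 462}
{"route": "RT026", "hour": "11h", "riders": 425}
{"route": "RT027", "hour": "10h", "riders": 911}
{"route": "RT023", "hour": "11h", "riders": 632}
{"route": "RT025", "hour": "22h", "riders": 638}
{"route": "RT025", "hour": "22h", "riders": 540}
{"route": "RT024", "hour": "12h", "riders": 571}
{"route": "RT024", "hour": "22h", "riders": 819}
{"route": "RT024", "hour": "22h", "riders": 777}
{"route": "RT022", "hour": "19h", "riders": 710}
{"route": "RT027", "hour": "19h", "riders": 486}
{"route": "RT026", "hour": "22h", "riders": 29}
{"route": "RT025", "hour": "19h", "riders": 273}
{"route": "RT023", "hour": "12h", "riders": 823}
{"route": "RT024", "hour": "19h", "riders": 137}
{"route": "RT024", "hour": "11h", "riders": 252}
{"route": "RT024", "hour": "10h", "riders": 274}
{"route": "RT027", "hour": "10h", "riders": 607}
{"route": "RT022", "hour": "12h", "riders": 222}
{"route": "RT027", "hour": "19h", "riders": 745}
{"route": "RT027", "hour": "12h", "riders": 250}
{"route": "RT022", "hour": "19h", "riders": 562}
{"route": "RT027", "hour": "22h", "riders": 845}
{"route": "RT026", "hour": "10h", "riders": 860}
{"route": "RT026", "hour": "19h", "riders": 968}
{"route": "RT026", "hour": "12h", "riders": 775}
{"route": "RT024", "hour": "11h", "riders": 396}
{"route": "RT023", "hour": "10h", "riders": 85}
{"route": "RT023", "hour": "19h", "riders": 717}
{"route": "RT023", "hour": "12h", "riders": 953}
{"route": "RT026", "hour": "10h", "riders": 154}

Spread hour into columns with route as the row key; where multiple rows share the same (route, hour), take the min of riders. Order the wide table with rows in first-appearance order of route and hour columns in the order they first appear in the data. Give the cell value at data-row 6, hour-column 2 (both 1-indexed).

With rows in first-appearance order of route, row 6 is route=RT022. hour columns in first-appearance order: 22h, 10h, 12h, 19h, 11h; column 2 is 10h.
Long rows with route=RT022, hour=10h: min(932, 116) = 116.

116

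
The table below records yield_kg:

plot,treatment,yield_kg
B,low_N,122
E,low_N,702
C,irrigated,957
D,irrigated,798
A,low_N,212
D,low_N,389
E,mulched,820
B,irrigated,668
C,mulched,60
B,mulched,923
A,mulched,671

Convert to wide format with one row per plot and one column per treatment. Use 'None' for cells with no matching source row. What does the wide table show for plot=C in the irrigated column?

957

The long row with plot=C, treatment=irrigated has yield_kg=957.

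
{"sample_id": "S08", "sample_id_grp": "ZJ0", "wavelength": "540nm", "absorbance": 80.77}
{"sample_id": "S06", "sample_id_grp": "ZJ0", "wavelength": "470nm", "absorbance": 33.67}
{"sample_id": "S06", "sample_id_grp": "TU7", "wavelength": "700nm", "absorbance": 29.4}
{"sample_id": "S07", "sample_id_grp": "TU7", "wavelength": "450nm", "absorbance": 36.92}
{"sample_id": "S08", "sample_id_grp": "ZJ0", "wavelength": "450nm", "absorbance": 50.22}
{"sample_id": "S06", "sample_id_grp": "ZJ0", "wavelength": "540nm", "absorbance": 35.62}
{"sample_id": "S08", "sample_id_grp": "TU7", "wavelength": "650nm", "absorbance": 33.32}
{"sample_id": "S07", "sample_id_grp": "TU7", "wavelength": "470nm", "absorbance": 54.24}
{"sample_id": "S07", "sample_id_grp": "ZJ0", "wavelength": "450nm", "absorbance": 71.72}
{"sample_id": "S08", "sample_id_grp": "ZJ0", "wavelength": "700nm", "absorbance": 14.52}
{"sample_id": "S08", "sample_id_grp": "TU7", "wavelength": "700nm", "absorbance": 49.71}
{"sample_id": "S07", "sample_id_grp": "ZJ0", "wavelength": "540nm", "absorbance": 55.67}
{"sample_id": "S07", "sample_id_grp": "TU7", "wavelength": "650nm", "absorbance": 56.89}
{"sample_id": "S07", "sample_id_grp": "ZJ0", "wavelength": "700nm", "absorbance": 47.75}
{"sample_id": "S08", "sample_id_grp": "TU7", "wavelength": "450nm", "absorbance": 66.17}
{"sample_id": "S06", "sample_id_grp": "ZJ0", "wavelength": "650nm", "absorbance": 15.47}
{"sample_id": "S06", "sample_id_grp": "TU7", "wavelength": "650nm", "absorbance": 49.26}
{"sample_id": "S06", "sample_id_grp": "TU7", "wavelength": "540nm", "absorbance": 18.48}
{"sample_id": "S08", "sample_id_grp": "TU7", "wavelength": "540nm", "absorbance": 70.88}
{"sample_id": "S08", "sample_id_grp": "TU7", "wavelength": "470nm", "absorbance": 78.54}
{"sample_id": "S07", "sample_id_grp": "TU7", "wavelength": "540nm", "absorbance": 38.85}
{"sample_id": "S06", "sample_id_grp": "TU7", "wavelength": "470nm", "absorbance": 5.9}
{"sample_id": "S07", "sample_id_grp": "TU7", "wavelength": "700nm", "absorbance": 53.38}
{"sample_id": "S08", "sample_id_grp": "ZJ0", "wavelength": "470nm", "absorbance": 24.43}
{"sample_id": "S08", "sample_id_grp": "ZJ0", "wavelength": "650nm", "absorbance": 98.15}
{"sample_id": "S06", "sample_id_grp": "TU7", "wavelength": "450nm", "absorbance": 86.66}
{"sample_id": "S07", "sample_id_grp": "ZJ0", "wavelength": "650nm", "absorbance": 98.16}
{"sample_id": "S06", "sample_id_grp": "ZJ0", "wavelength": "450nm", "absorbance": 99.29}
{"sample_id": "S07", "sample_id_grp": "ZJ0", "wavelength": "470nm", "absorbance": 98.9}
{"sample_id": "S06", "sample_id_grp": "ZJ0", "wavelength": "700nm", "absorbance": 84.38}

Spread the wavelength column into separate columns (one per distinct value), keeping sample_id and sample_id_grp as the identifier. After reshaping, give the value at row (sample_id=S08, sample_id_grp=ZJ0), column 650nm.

98.15

Wide layout: rows indexed by sample_id and sample_id_grp, columns are the 5 distinct wavelength values (540nm, 470nm, 700nm, 450nm, 650nm).
Cell (sample_id=S08, sample_id_grp=ZJ0, wavelength=650nm) draws from the long row where sample_id=S08, sample_id_grp=ZJ0 and wavelength=650nm, which has absorbance=98.15.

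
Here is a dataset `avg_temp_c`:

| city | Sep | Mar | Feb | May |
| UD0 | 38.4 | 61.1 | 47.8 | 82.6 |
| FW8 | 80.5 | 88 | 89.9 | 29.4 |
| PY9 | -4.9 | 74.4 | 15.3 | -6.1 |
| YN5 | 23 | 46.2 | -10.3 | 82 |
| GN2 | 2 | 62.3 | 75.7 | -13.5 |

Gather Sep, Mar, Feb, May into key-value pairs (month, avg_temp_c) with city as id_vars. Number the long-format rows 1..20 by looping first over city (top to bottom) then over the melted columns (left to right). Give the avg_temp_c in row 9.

-4.9

20 rows total (5 × 4). Row 9: index ⌊(9-1)/4⌋ = 2 into city → PY9; (9-1) mod 4 = 0 into the melted columns → Sep.
So row 9 is (PY9, Sep, -4.9); avg_temp_c = -4.9.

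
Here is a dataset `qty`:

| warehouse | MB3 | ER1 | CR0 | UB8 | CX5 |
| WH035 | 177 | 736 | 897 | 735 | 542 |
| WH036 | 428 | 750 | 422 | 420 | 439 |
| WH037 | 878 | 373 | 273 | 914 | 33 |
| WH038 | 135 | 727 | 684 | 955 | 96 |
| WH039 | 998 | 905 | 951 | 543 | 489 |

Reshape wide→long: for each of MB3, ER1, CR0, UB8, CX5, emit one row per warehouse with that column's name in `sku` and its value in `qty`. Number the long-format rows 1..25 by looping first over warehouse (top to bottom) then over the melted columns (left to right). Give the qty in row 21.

998

25 rows total (5 × 5). Row 21: index ⌊(21-1)/5⌋ = 4 into warehouse → WH039; (21-1) mod 5 = 0 into the melted columns → MB3.
So row 21 is (WH039, MB3, 998); qty = 998.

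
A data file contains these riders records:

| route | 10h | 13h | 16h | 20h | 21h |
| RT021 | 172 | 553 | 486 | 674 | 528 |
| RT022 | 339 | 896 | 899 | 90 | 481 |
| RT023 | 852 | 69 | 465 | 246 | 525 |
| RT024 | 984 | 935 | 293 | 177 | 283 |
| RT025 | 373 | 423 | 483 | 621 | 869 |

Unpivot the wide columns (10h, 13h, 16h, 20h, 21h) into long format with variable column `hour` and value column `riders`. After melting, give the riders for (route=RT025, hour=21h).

Unpivoting turns each (route, wide-column) pair into one long row.
The wide cell at row RT025, column 21h holds 869, so the long row (RT025, 21h) has riders=869.

869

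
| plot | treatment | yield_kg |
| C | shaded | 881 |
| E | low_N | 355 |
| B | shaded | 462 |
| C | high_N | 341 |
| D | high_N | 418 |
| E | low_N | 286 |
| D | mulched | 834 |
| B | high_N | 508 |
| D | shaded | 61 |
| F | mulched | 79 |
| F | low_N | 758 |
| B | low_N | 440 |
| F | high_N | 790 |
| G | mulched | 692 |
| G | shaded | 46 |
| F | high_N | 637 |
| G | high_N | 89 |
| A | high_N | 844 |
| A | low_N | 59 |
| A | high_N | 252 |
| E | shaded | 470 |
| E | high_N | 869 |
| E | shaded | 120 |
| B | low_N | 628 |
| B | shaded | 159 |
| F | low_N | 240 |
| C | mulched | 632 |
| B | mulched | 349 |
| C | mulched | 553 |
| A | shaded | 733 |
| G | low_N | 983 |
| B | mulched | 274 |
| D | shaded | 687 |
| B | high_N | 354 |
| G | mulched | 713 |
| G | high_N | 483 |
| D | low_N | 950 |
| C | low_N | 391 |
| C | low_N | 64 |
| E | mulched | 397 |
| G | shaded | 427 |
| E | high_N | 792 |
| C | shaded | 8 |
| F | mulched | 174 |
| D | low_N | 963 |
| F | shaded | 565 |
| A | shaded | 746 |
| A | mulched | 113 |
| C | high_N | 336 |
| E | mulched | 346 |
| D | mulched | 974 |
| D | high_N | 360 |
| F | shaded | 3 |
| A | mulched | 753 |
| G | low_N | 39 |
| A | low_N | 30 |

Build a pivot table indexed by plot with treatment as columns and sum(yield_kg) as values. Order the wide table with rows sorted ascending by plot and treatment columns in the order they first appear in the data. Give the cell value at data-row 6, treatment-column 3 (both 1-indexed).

1427

With rows sorted ascending by plot, row 6 is plot=F. treatment columns in first-appearance order: shaded, low_N, high_N, mulched; column 3 is high_N.
Long rows with plot=F, treatment=high_N: 790 + 637 = 1427.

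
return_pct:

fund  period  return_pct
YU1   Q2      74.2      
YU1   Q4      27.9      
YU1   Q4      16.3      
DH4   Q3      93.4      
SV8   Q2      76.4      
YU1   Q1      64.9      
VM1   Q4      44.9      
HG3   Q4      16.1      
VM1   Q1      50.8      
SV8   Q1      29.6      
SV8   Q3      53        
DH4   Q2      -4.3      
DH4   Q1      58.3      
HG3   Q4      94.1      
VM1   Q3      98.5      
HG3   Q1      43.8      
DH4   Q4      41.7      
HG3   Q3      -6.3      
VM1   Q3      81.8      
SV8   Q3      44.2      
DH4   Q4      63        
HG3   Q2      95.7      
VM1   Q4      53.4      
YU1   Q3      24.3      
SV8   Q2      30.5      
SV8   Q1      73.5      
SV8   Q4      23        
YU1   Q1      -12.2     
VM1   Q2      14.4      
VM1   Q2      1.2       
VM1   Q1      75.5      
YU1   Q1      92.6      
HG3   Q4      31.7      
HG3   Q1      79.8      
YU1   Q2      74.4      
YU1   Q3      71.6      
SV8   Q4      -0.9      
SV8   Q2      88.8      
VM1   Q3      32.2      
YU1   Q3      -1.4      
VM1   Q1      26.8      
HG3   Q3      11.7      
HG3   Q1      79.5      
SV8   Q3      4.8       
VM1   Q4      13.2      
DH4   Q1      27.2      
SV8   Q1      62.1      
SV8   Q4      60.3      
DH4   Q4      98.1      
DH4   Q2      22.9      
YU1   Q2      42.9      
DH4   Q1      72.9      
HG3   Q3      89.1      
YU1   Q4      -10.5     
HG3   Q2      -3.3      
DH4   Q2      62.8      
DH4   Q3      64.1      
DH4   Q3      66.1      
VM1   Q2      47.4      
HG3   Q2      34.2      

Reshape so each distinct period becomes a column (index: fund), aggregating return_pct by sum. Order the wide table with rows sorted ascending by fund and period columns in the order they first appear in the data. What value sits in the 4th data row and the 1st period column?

With rows sorted ascending by fund, row 4 is fund=VM1. period columns in first-appearance order: Q2, Q4, Q3, Q1; column 1 is Q2.
Long rows with fund=VM1, period=Q2: 14.4 + 1.2 + 47.4 = 63.

63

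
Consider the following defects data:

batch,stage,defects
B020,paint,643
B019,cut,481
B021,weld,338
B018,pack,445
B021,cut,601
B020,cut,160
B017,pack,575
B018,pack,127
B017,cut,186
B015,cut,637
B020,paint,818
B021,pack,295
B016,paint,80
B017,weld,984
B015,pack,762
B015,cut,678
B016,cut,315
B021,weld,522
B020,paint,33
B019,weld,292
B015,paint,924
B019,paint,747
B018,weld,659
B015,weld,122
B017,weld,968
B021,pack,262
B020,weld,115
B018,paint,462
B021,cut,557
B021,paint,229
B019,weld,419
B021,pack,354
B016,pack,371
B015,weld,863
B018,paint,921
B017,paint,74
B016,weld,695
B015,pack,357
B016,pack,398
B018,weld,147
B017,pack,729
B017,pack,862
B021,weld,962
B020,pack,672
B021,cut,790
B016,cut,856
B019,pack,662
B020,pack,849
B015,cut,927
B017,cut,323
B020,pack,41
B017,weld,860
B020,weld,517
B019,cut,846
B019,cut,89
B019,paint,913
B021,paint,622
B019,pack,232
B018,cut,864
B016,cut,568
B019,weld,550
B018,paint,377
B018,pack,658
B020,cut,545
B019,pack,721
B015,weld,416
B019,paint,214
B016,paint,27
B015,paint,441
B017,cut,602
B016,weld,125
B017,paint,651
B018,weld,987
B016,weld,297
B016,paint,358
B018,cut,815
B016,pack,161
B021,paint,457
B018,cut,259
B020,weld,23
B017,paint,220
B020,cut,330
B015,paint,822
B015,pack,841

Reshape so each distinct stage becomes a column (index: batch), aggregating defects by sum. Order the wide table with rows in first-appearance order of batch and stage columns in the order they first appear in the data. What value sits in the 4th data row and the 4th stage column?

With rows in first-appearance order of batch, row 4 is batch=B018. stage columns in first-appearance order: paint, cut, weld, pack; column 4 is pack.
Long rows with batch=B018, stage=pack: 445 + 127 + 658 = 1230.

1230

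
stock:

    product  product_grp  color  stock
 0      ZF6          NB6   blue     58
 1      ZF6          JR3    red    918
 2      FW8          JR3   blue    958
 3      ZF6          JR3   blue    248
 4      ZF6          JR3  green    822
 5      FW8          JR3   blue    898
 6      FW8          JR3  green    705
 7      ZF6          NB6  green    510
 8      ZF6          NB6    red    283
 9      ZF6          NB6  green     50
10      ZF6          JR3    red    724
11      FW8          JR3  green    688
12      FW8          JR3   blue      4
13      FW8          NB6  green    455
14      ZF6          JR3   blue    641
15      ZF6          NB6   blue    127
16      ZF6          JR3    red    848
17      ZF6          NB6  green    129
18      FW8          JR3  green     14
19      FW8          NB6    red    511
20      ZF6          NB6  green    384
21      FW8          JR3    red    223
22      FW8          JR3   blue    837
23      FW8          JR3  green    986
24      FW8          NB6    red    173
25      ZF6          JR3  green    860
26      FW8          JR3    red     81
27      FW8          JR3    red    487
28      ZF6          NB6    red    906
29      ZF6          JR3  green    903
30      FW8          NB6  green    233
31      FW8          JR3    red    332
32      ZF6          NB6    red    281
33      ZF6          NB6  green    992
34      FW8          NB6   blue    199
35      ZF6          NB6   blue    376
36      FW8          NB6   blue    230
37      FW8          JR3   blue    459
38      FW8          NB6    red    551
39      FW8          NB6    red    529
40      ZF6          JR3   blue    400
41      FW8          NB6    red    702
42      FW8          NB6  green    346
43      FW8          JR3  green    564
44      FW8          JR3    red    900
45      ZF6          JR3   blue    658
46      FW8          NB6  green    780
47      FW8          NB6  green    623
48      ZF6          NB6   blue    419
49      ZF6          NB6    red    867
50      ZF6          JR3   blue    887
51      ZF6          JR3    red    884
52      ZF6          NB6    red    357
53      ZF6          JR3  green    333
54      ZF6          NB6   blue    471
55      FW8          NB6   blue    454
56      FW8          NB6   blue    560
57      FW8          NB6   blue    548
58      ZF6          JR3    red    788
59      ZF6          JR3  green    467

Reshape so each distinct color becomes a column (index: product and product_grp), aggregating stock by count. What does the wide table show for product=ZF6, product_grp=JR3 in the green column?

5

Rows with product=ZF6, product_grp=JR3 and color=green: stock values are 822, 860, 903, 333, 467.
5 rows match — count = 5.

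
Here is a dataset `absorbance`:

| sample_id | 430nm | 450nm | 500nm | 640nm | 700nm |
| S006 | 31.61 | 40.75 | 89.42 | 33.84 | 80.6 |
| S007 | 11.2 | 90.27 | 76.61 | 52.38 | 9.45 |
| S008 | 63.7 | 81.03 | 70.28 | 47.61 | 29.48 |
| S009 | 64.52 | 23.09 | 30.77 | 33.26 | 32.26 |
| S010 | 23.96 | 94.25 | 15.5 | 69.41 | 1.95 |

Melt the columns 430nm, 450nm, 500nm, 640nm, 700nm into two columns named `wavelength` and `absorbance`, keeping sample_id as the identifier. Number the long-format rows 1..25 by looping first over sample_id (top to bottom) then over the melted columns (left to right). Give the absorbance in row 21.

25 rows total (5 × 5). Row 21: index ⌊(21-1)/5⌋ = 4 into sample_id → S010; (21-1) mod 5 = 0 into the melted columns → 430nm.
So row 21 is (S010, 430nm, 23.96); absorbance = 23.96.

23.96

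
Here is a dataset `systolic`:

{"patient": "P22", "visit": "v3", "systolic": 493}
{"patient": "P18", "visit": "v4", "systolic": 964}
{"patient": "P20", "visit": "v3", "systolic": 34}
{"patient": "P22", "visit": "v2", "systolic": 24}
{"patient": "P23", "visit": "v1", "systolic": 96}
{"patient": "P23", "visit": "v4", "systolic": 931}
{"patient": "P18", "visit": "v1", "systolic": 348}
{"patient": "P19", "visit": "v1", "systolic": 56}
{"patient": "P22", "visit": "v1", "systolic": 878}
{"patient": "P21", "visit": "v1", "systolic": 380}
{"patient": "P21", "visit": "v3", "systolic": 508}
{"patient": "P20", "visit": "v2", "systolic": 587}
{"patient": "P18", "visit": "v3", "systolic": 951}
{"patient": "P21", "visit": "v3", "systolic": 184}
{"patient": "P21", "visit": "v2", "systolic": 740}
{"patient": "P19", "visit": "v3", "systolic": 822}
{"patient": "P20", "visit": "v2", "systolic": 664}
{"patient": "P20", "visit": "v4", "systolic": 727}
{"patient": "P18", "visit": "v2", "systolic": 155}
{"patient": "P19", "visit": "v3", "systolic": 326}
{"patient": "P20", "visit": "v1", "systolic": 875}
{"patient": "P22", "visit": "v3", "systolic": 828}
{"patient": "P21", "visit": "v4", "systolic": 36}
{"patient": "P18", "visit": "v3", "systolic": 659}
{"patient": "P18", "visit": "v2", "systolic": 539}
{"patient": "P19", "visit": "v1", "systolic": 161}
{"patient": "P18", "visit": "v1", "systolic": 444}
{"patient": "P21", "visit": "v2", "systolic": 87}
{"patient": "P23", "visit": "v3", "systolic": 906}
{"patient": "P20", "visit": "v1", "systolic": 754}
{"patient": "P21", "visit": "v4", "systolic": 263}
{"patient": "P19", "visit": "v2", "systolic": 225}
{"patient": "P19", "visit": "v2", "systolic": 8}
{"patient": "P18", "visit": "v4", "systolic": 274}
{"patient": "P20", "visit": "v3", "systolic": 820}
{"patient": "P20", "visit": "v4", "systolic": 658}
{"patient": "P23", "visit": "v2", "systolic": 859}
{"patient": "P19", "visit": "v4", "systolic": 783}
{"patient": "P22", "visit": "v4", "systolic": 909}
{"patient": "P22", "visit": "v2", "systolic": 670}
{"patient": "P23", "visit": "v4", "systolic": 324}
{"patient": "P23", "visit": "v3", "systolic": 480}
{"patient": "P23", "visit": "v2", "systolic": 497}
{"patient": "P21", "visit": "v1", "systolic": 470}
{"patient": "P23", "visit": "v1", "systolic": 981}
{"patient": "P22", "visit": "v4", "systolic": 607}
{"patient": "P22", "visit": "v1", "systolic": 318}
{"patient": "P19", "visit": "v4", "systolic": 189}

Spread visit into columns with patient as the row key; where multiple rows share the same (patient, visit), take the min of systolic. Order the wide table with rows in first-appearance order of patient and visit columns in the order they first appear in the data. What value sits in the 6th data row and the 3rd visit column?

87

With rows in first-appearance order of patient, row 6 is patient=P21. visit columns in first-appearance order: v3, v4, v2, v1; column 3 is v2.
Long rows with patient=P21, visit=v2: min(740, 87) = 87.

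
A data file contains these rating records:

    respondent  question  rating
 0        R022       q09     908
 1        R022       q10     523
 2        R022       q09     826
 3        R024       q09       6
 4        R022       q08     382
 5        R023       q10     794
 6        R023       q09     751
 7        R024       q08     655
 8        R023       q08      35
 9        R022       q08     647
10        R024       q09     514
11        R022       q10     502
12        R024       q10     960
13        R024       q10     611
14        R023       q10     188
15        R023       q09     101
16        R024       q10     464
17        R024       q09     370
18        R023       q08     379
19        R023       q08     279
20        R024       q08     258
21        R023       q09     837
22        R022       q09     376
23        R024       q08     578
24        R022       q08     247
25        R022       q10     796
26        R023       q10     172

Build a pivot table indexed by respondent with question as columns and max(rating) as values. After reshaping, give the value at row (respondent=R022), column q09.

Rows with respondent=R022 and question=q09: rating values are 908, 826, 376.
max(908, 826, 376) = 908.

908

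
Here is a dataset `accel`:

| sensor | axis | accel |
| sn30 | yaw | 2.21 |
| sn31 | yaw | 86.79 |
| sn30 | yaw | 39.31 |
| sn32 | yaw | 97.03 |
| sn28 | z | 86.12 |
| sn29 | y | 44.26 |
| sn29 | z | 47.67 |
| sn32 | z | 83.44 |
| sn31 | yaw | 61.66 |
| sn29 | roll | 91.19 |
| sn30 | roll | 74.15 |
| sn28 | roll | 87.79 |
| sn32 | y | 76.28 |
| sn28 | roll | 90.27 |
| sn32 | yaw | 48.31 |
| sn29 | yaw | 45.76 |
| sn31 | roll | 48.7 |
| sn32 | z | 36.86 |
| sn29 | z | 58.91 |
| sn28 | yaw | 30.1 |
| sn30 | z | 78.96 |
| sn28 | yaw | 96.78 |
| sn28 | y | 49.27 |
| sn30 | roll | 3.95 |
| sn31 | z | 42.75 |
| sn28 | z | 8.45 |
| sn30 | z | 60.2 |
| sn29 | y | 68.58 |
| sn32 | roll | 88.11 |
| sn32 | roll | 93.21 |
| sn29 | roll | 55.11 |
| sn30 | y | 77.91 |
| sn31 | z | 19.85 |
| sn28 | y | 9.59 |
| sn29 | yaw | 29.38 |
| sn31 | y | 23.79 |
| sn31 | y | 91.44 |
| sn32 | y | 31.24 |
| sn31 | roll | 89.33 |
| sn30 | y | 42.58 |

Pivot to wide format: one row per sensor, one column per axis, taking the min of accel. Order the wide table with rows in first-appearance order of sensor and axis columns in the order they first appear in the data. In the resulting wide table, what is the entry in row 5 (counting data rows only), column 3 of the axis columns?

With rows in first-appearance order of sensor, row 5 is sensor=sn29. axis columns in first-appearance order: yaw, z, y, roll; column 3 is y.
Long rows with sensor=sn29, axis=y: min(44.26, 68.58) = 44.26.

44.26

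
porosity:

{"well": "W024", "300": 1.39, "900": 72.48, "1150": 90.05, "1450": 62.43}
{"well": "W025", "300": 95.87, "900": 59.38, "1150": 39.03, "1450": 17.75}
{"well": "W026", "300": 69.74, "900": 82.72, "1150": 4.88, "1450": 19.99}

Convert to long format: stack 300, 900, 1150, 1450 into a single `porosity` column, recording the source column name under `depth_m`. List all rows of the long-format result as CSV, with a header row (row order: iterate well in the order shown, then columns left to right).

Each (well, column) pair becomes one row: 3 × 4 = 12 rows.
For example, (W024, 300) → porosity=1.39.

well,depth_m,porosity
W024,300,1.39
W024,900,72.48
W024,1150,90.05
W024,1450,62.43
W025,300,95.87
W025,900,59.38
W025,1150,39.03
W025,1450,17.75
W026,300,69.74
W026,900,82.72
W026,1150,4.88
W026,1450,19.99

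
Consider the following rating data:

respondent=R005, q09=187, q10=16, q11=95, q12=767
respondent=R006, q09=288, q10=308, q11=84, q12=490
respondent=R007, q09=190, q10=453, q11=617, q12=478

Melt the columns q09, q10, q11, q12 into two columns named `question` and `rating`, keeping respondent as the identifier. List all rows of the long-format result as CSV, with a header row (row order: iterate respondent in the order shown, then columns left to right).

Each (respondent, column) pair becomes one row: 3 × 4 = 12 rows.
For example, (R005, q09) → rating=187.

respondent,question,rating
R005,q09,187
R005,q10,16
R005,q11,95
R005,q12,767
R006,q09,288
R006,q10,308
R006,q11,84
R006,q12,490
R007,q09,190
R007,q10,453
R007,q11,617
R007,q12,478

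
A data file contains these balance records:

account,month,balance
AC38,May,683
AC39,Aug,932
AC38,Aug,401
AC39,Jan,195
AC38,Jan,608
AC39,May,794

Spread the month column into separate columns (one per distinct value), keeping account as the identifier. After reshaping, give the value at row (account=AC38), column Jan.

608

Wide layout: rows indexed by account, columns are the 3 distinct month values (May, Aug, Jan).
Cell (account=AC38, month=Jan) draws from the long row where account=AC38 and month=Jan, which has balance=608.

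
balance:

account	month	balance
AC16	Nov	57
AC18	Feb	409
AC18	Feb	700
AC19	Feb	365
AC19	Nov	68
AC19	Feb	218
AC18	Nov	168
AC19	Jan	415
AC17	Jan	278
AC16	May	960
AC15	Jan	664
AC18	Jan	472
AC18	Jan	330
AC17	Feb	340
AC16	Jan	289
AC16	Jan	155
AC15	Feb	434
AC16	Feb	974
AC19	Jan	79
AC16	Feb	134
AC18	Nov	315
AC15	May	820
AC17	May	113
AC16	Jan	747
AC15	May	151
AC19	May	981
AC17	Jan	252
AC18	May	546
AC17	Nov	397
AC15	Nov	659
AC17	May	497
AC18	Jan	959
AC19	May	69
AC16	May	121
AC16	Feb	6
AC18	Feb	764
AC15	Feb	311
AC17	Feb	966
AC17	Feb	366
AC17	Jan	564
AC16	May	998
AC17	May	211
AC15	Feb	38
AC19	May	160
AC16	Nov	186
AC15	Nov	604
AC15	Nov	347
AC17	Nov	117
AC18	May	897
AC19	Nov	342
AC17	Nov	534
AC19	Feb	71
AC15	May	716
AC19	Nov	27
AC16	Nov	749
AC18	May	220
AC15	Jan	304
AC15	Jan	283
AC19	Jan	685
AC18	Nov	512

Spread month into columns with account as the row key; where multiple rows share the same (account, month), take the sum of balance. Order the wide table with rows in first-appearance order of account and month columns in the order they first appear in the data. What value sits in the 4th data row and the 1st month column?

1048

With rows in first-appearance order of account, row 4 is account=AC17. month columns in first-appearance order: Nov, Feb, Jan, May; column 1 is Nov.
Long rows with account=AC17, month=Nov: 397 + 117 + 534 = 1048.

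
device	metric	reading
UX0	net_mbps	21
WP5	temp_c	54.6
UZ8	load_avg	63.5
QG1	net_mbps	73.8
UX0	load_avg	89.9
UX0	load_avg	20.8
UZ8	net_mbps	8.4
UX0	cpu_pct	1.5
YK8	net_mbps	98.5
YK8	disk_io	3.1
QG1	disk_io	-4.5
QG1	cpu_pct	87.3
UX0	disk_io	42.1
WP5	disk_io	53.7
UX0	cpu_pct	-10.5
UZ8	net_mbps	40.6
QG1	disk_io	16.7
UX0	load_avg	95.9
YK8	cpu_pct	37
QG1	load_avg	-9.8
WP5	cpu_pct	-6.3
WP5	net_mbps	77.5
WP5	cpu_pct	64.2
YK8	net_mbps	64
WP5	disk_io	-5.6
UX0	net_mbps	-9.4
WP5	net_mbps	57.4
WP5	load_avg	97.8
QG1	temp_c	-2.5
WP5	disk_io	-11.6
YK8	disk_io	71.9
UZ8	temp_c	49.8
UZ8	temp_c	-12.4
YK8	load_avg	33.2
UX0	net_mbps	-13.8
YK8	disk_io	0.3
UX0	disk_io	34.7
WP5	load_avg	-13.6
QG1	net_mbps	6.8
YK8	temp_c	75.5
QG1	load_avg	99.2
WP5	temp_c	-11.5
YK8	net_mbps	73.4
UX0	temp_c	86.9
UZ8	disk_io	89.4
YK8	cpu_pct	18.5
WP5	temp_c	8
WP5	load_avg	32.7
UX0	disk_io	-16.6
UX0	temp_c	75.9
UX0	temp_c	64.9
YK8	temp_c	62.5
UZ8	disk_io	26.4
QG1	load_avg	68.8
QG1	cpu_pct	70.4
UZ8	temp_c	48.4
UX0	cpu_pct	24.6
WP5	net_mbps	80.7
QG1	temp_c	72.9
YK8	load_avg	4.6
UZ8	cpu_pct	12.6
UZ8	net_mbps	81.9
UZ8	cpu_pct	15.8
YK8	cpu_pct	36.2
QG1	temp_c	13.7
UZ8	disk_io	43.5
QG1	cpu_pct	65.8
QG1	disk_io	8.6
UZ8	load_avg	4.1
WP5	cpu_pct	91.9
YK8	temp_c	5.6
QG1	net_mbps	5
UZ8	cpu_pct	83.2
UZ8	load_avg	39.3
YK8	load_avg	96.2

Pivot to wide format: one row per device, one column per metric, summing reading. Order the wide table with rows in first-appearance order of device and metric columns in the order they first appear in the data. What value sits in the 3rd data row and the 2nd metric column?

85.8

With rows in first-appearance order of device, row 3 is device=UZ8. metric columns in first-appearance order: net_mbps, temp_c, load_avg, cpu_pct, disk_io; column 2 is temp_c.
Long rows with device=UZ8, metric=temp_c: 49.8 + -12.4 + 48.4 = 85.8.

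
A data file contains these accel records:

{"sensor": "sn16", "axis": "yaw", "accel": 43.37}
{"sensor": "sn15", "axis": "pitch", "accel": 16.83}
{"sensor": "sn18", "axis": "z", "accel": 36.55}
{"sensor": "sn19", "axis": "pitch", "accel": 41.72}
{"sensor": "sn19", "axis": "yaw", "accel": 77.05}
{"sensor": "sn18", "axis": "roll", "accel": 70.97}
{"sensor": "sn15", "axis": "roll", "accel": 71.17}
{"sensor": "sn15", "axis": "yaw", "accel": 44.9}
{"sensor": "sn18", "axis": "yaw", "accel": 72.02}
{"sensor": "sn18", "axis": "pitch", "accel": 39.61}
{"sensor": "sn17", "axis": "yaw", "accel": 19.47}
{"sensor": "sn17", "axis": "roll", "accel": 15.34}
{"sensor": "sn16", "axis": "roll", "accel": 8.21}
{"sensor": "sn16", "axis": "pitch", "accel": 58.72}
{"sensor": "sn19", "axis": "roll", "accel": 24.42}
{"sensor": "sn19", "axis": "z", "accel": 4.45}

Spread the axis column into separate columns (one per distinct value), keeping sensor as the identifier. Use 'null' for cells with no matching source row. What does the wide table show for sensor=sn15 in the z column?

null

No long-format row has sensor=sn15 and axis=z, so the cell is null.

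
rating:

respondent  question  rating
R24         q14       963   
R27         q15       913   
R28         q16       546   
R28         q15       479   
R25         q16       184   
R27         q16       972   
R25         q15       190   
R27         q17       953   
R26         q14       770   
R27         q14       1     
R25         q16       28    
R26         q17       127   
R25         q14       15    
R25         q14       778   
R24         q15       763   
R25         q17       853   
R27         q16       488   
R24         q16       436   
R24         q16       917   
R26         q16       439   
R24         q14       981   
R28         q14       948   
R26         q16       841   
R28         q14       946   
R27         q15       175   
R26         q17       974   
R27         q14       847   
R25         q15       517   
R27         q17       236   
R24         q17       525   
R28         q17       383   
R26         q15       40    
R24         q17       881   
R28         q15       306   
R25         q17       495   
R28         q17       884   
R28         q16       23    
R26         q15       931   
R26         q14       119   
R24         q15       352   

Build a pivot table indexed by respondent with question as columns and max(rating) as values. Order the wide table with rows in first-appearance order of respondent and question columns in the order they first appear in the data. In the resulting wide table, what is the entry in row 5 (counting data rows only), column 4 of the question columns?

With rows in first-appearance order of respondent, row 5 is respondent=R26. question columns in first-appearance order: q14, q15, q16, q17; column 4 is q17.
Long rows with respondent=R26, question=q17: max(127, 974) = 974.

974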